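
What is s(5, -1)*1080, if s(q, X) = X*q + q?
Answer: 0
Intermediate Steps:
s(q, X) = q + X*q
s(5, -1)*1080 = (5*(1 - 1))*1080 = (5*0)*1080 = 0*1080 = 0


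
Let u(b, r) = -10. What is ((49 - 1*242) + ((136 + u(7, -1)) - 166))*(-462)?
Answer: 107646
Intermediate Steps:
((49 - 1*242) + ((136 + u(7, -1)) - 166))*(-462) = ((49 - 1*242) + ((136 - 10) - 166))*(-462) = ((49 - 242) + (126 - 166))*(-462) = (-193 - 40)*(-462) = -233*(-462) = 107646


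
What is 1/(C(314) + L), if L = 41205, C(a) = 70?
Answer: 1/41275 ≈ 2.4228e-5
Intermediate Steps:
1/(C(314) + L) = 1/(70 + 41205) = 1/41275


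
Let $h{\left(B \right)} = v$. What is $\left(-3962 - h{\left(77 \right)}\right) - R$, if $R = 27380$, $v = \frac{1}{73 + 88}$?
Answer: $- \frac{5046063}{161} \approx -31342.0$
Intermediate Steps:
$v = \frac{1}{161} \approx 0.0062112$
$h{\left(B \right)} = \frac{1}{161}$
$\left(-3962 - h{\left(77 \right)}\right) - R = \left(-3962 - \frac{1}{161}\right) - 27380 = - \frac{637883}{161} - 27380 = - \frac{5046063}{161}$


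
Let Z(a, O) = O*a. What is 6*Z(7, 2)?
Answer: 84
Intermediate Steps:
6*Z(7, 2) = 6*(2*7) = 6*14 = 84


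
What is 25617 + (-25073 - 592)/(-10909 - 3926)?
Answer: 25336924/989 ≈ 25619.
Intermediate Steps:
25617 + (-25073 - 592)/(-10909 - 3926) = 25617 - 25665/(-14835) = 25617 - 25665*(-1/14835) = 25617 + 1711/989 = 25336924/989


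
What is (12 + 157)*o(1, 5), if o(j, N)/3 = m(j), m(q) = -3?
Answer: -1521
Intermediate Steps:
o(j, N) = -9 (o(j, N) = 3*(-3) = -9)
(12 + 157)*o(1, 5) = (12 + 157)*(-9) = 169*(-9) = -1521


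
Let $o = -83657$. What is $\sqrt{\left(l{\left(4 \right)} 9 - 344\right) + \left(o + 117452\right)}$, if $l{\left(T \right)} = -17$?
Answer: $\sqrt{33298} \approx 182.48$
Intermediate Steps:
$\sqrt{\left(l{\left(4 \right)} 9 - 344\right) + \left(o + 117452\right)} = \sqrt{\left(\left(-17\right) 9 - 344\right) + \left(-83657 + 117452\right)} = \sqrt{\left(-153 - 344\right) + 33795} = \sqrt{-497 + 33795} = \sqrt{33298}$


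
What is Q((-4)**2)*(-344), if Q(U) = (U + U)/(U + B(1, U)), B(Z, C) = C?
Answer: -344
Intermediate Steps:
Q(U) = 1 (Q(U) = (U + U)/(U + U) = (2*U)/((2*U)) = (2*U)*(1/(2*U)) = 1)
Q((-4)**2)*(-344) = 1*(-344) = -344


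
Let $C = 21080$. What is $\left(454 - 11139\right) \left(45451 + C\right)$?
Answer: $-710883735$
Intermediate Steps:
$\left(454 - 11139\right) \left(45451 + C\right) = \left(454 - 11139\right) \left(45451 + 21080\right) = \left(-10685\right) 66531 = -710883735$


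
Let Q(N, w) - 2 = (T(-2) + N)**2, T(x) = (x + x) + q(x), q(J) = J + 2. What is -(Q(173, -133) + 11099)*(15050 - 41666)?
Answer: 1055643792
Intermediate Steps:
q(J) = 2 + J
T(x) = 2 + 3*x (T(x) = (x + x) + (2 + x) = 2*x + (2 + x) = 2 + 3*x)
Q(N, w) = 2 + (-4 + N)**2 (Q(N, w) = 2 + ((2 + 3*(-2)) + N)**2 = 2 + ((2 - 6) + N)**2 = 2 + (-4 + N)**2)
-(Q(173, -133) + 11099)*(15050 - 41666) = -((2 + (-4 + 173)**2) + 11099)*(15050 - 41666) = -((2 + 169**2) + 11099)*(-26616) = -((2 + 28561) + 11099)*(-26616) = -(28563 + 11099)*(-26616) = -39662*(-26616) = -1*(-1055643792) = 1055643792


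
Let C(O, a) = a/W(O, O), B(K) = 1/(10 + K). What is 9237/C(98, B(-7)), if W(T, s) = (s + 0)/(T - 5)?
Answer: 905226/31 ≈ 29201.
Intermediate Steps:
W(T, s) = s/(-5 + T)
C(O, a) = a*(-5 + O)/O (C(O, a) = a/((O/(-5 + O))) = a*((-5 + O)/O) = a*(-5 + O)/O)
9237/C(98, B(-7)) = 9237/(((-5 + 98)/((10 - 7)*98))) = 9237/(((1/98)*93/3)) = 9237/(((1/3)*(1/98)*93)) = 9237/(31/98) = 9237*(98/31) = 905226/31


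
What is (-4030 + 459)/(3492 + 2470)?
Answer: -3571/5962 ≈ -0.59896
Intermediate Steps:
(-4030 + 459)/(3492 + 2470) = -3571/5962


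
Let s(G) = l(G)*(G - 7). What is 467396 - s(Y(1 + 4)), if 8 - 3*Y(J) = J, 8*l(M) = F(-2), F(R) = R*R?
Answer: 467399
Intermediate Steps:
F(R) = R²
l(M) = ½ (l(M) = (⅛)*(-2)² = (⅛)*4 = ½)
Y(J) = 8/3 - J/3
s(G) = -7/2 + G/2 (s(G) = (G - 7)/2 = (-7 + G)/2 = -7/2 + G/2)
467396 - s(Y(1 + 4)) = 467396 - (-7/2 + (8/3 - (1 + 4)/3)/2) = 467396 - (-7/2 + (8/3 - ⅓*5)/2) = 467396 - (-7/2 + (8/3 - 5/3)/2) = 467396 - (-7/2 + (½)*1) = 467396 - (-7/2 + ½) = 467396 - 1*(-3) = 467396 + 3 = 467399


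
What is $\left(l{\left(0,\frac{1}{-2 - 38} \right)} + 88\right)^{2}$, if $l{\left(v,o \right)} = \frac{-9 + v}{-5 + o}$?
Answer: $\frac{36192256}{4489} \approx 8062.4$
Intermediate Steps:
$l{\left(v,o \right)} = \frac{-9 + v}{-5 + o}$
$\left(l{\left(0,\frac{1}{-2 - 38} \right)} + 88\right)^{2} = \left(\frac{-9 + 0}{-5 + \frac{1}{-2 - 38}} + 88\right)^{2} = \left(\frac{1}{-5 + \frac{1}{-40}} \left(-9\right) + 88\right)^{2} = \left(\frac{1}{-5 - \frac{1}{40}} \left(-9\right) + 88\right)^{2} = \left(\frac{1}{- \frac{201}{40}} \left(-9\right) + 88\right)^{2} = \left(\left(- \frac{40}{201}\right) \left(-9\right) + 88\right)^{2} = \left(\frac{120}{67} + 88\right)^{2} = \left(\frac{6016}{67}\right)^{2} = \frac{36192256}{4489}$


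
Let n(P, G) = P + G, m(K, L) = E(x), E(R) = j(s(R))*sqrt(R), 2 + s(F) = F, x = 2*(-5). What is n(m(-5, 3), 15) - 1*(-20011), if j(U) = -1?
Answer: 20026 - I*sqrt(10) ≈ 20026.0 - 3.1623*I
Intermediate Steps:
x = -10
s(F) = -2 + F
E(R) = -sqrt(R)
m(K, L) = -I*sqrt(10) (m(K, L) = -sqrt(-10) = -I*sqrt(10))
n(P, G) = G + P
n(m(-5, 3), 15) - 1*(-20011) = (15 - I*sqrt(10)) - 1*(-20011) = (15 - I*sqrt(10)) + 20011 = 20026 - I*sqrt(10)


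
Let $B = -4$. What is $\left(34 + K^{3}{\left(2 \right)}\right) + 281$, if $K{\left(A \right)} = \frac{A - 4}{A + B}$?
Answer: $316$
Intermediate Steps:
$K{\left(A \right)} = 1$ ($K{\left(A \right)} = \frac{A - 4}{A - 4} = \frac{-4 + A}{-4 + A} = 1$)
$\left(34 + K^{3}{\left(2 \right)}\right) + 281 = \left(34 + 1^{3}\right) + 281 = \left(34 + 1\right) + 281 = 35 + 281 = 316$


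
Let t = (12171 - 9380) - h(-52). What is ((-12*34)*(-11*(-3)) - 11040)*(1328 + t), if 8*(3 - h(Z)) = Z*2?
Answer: -100539912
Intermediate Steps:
h(Z) = 3 - Z/4 (h(Z) = 3 - Z*2/8 = 3 - Z/4)
t = 2775 (t = (12171 - 9380) - (3 - ¼*(-52)) = 2791 - (3 + 13) = 2791 - 1*16 = 2791 - 16 = 2775)
((-12*34)*(-11*(-3)) - 11040)*(1328 + t) = ((-12*34)*(-11*(-3)) - 11040)*(1328 + 2775) = (-408*33 - 11040)*4103 = (-13464 - 11040)*4103 = -24504*4103 = -100539912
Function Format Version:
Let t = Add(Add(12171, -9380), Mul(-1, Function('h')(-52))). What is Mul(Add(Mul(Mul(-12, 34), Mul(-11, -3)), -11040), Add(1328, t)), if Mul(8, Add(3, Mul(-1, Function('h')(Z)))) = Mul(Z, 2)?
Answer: -100539912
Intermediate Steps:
Function('h')(Z) = Add(3, Mul(Rational(-1, 4), Z)) (Function('h')(Z) = Add(3, Mul(Rational(-1, 8), Mul(Z, 2))) = Add(3, Mul(Rational(-1, 8), Mul(2, Z))) = Add(3, Mul(Rational(-1, 4), Z)))
t = 2775 (t = Add(Add(12171, -9380), Mul(-1, Add(3, Mul(Rational(-1, 4), -52)))) = Add(2791, Mul(-1, Add(3, 13))) = Add(2791, Mul(-1, 16)) = Add(2791, -16) = 2775)
Mul(Add(Mul(Mul(-12, 34), Mul(-11, -3)), -11040), Add(1328, t)) = Mul(Add(Mul(Mul(-12, 34), Mul(-11, -3)), -11040), Add(1328, 2775)) = Mul(Add(Mul(-408, 33), -11040), 4103) = Mul(Add(-13464, -11040), 4103) = Mul(-24504, 4103) = -100539912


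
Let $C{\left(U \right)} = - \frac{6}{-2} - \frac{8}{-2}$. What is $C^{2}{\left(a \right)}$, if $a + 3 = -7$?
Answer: $49$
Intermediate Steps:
$a = -10$ ($a = -3 - 7 = -10$)
$C{\left(U \right)} = 7$ ($C{\left(U \right)} = \left(-6\right) \left(- \frac{1}{2}\right) - -4 = 3 + 4 = 7$)
$C^{2}{\left(a \right)} = 7^{2} = 49$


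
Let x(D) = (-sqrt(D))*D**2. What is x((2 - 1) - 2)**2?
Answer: -1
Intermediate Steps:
x(D) = -D**(5/2)
x((2 - 1) - 2)**2 = (-((2 - 1) - 2)**(5/2))**2 = (-(1 - 2)**(5/2))**2 = (-(-1)**(5/2))**2 = (-I)**2 = -1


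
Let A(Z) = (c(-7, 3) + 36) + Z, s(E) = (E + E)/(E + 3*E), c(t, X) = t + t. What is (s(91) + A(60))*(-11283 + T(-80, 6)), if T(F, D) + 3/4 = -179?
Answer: -7565415/8 ≈ -9.4568e+5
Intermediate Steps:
c(t, X) = 2*t
T(F, D) = -719/4 (T(F, D) = -¾ - 179 = -719/4)
s(E) = ½ (s(E) = (2*E)/((4*E)) = (2*E)*(1/(4*E)) = ½)
A(Z) = 22 + Z (A(Z) = (2*(-7) + 36) + Z = (-14 + 36) + Z = 22 + Z)
(s(91) + A(60))*(-11283 + T(-80, 6)) = (½ + (22 + 60))*(-11283 - 719/4) = (½ + 82)*(-45851/4) = (165/2)*(-45851/4) = -7565415/8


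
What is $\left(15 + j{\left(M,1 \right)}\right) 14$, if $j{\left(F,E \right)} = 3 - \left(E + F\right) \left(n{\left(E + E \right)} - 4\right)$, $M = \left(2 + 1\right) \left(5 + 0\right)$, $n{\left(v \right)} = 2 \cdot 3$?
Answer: $-196$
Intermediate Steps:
$n{\left(v \right)} = 6$
$M = 15$ ($M = 3 \cdot 5 = 15$)
$j{\left(F,E \right)} = 3 - 2 E - 2 F$ ($j{\left(F,E \right)} = 3 - \left(E + F\right) \left(6 - 4\right) = 3 - \left(E + F\right) 2 = 3 - \left(2 E + 2 F\right) = 3 - 2 E - 2 F$)
$\left(15 + j{\left(M,1 \right)}\right) 14 = \left(15 - 29\right) 14 = \left(-14\right) 14 = -196$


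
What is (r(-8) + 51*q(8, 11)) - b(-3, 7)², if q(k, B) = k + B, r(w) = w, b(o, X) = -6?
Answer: 925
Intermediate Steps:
q(k, B) = B + k
(r(-8) + 51*q(8, 11)) - b(-3, 7)² = (-8 + 51*(11 + 8)) - 1*(-6)² = (-8 + 51*19) - 1*36 = (-8 + 969) - 36 = 961 - 36 = 925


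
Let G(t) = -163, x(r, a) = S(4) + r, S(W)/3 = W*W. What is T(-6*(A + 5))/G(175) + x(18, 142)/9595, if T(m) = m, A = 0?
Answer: 298608/1563985 ≈ 0.19093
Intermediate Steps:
S(W) = 3*W² (S(W) = 3*(W*W) = 3*W²)
x(r, a) = 48 + r (x(r, a) = 3*4² + r = 3*16 + r = 48 + r)
T(-6*(A + 5))/G(175) + x(18, 142)/9595 = -6*(0 + 5)/(-163) + (48 + 18)/9595 = -6*5*(-1/163) + 66*(1/9595) = -30*(-1/163) + 66/9595 = 30/163 + 66/9595 = 298608/1563985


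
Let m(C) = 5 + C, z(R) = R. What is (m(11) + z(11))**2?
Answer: 729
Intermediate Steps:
(m(11) + z(11))**2 = ((5 + 11) + 11)**2 = (16 + 11)**2 = 27**2 = 729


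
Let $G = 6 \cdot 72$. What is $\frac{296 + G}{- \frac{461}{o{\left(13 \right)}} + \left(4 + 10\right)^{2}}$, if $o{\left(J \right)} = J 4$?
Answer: $\frac{37856}{9731} \approx 3.8902$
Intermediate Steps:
$G = 432$
$o{\left(J \right)} = 4 J$
$\frac{296 + G}{- \frac{461}{o{\left(13 \right)}} + \left(4 + 10\right)^{2}} = \frac{296 + 432}{- \frac{461}{4 \cdot 13} + \left(4 + 10\right)^{2}} = \frac{728}{- \frac{461}{52} + 14^{2}} = \frac{728}{\left(-461\right) \frac{1}{52} + 196} = \frac{728}{- \frac{461}{52} + 196} = \frac{728}{\frac{9731}{52}} = 728 \cdot \frac{52}{9731} = \frac{37856}{9731}$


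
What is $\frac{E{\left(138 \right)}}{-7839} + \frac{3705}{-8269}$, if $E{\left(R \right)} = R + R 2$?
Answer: $- \frac{3607429}{7202299} \approx -0.50087$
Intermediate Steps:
$E{\left(R \right)} = 3 R$ ($E{\left(R \right)} = R + 2 R = 3 R$)
$\frac{E{\left(138 \right)}}{-7839} + \frac{3705}{-8269} = \frac{3 \cdot 138}{-7839} + \frac{3705}{-8269} = 414 \left(- \frac{1}{7839}\right) + 3705 \left(- \frac{1}{8269}\right) = - \frac{46}{871} - \frac{3705}{8269} = - \frac{3607429}{7202299}$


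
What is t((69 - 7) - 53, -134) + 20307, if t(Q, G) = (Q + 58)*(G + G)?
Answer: 2351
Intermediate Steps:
t(Q, G) = 2*G*(58 + Q) (t(Q, G) = (58 + Q)*(2*G) = 2*G*(58 + Q))
t((69 - 7) - 53, -134) + 20307 = 2*(-134)*(58 + ((69 - 7) - 53)) + 20307 = 2*(-134)*(58 + (62 - 53)) + 20307 = 2*(-134)*(58 + 9) + 20307 = 2*(-134)*67 + 20307 = -17956 + 20307 = 2351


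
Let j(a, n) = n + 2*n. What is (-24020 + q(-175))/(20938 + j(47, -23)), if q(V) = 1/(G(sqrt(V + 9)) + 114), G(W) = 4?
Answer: -2834359/2462542 ≈ -1.1510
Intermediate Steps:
j(a, n) = 3*n
q(V) = 1/118 (q(V) = 1/(4 + 114) = 1/118)
(-24020 + q(-175))/(20938 + j(47, -23)) = (-24020 + 1/118)/(20938 + 3*(-23)) = -2834359/(118*(20938 - 69)) = -2834359/118/20869 = -2834359/118*1/20869 = -2834359/2462542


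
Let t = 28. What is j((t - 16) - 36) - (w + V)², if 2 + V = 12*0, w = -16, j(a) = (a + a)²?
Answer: 1980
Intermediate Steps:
j(a) = 4*a² (j(a) = (2*a)² = 4*a²)
V = -2 (V = -2 + 12*0 = -2 + 0 = -2)
j((t - 16) - 36) - (w + V)² = 4*((28 - 16) - 36)² - (-16 - 2)² = 4*(12 - 36)² - 1*(-18)² = 4*(-24)² - 1*324 = 4*576 - 324 = 2304 - 324 = 1980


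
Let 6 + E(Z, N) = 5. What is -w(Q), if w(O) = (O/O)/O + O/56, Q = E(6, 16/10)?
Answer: 57/56 ≈ 1.0179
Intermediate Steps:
E(Z, N) = -1 (E(Z, N) = -6 + 5 = -1)
Q = -1
w(O) = 1/O + O/56 (w(O) = 1/O + O*(1/56) = 1/O + O/56)
-w(Q) = -(1/(-1) + (1/56)*(-1)) = -(-1 - 1/56) = -1*(-57/56) = 57/56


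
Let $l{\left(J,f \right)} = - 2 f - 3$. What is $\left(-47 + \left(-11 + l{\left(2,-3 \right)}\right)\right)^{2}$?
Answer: $3025$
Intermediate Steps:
$l{\left(J,f \right)} = -3 - 2 f$
$\left(-47 + \left(-11 + l{\left(2,-3 \right)}\right)\right)^{2} = \left(-47 - 8\right)^{2} = \left(-55\right)^{2} = 3025$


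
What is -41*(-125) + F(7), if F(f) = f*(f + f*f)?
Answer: 5517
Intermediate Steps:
F(f) = f*(f + f²)
-41*(-125) + F(7) = -41*(-125) + 7²*(1 + 7) = 5125 + 49*8 = 5125 + 392 = 5517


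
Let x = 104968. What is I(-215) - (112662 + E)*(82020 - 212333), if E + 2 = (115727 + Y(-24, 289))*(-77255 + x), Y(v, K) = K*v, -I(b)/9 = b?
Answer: 392898600374194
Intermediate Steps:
I(b) = -9*b
E = 3014924981 (E = -2 + (115727 + 289*(-24))*(-77255 + 104968) = -2 + (115727 - 6936)*27713 = -2 + 108791*27713 = -2 + 3014924983 = 3014924981)
I(-215) - (112662 + E)*(82020 - 212333) = -9*(-215) - (112662 + 3014924981)*(82020 - 212333) = 1935 - 3015037643*(-130313) = 1935 - 1*(-392898600372259) = 1935 + 392898600372259 = 392898600374194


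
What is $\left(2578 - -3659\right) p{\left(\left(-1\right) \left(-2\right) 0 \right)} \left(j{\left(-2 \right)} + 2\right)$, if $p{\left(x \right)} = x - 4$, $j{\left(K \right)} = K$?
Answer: $0$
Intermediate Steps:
$p{\left(x \right)} = -4 + x$ ($p{\left(x \right)} = x - 4 = -4 + x$)
$\left(2578 - -3659\right) p{\left(\left(-1\right) \left(-2\right) 0 \right)} \left(j{\left(-2 \right)} + 2\right) = \left(2578 - -3659\right) \left(-4 + \left(-1\right) \left(-2\right) 0\right) \left(-2 + 2\right) = \left(2578 + 3659\right) \left(-4 + 2 \cdot 0\right) 0 = 6237 \left(-4 + 0\right) 0 = 6237 \left(\left(-4\right) 0\right) = 6237 \cdot 0 = 0$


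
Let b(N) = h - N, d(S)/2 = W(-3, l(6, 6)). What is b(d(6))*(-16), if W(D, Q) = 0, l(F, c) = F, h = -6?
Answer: 96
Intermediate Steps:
d(S) = 0 (d(S) = 2*0 = 0)
b(N) = -6 - N
b(d(6))*(-16) = (-6 - 1*0)*(-16) = (-6 + 0)*(-16) = -6*(-16) = 96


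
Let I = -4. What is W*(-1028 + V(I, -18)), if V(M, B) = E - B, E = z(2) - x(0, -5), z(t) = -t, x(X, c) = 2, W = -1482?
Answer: 1502748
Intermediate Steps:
E = -4 (E = -1*2 - 1*2 = -2 - 2 = -4)
V(M, B) = -4 - B
W*(-1028 + V(I, -18)) = -1482*(-1028 + (-4 - 1*(-18))) = -1482*(-1028 + (-4 + 18)) = -1482*(-1028 + 14) = -1482*(-1014) = 1502748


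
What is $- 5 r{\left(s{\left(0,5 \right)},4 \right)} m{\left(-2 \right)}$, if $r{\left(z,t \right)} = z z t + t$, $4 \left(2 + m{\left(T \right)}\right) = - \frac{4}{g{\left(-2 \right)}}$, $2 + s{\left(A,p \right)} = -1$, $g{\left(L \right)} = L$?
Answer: $300$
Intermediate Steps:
$s{\left(A,p \right)} = -3$ ($s{\left(A,p \right)} = -2 - 1 = -3$)
$m{\left(T \right)} = - \frac{3}{2}$ ($m{\left(T \right)} = -2 + \frac{\left(-4\right) \frac{1}{-2}}{4} = -2 + \frac{\left(-4\right) \left(- \frac{1}{2}\right)}{4} = -2 + \frac{1}{4} \cdot 2 = -2 + \frac{1}{2} = - \frac{3}{2}$)
$r{\left(z,t \right)} = t + t z^{2}$ ($r{\left(z,t \right)} = z^{2} t + t = t z^{2} + t = t + t z^{2}$)
$- 5 r{\left(s{\left(0,5 \right)},4 \right)} m{\left(-2 \right)} = - 5 \cdot 4 \left(1 + \left(-3\right)^{2}\right) \left(- \frac{3}{2}\right) = - 5 \cdot 4 \left(1 + 9\right) \left(- \frac{3}{2}\right) = - 5 \cdot 4 \cdot 10 \left(- \frac{3}{2}\right) = \left(-5\right) 40 \left(- \frac{3}{2}\right) = \left(-200\right) \left(- \frac{3}{2}\right) = 300$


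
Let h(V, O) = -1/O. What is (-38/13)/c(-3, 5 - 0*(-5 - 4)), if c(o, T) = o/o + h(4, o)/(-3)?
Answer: -171/52 ≈ -3.2885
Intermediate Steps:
c(o, T) = 1 + 1/(3*o) (c(o, T) = o/o - 1/o/(-3) = 1 - 1/o*(-1/3) = 1 + 1/(3*o))
(-38/13)/c(-3, 5 - 0*(-5 - 4)) = (-38/13)/(((1/3 - 3)/(-3))) = ((1/13)*(-38))/((-1/3*(-8/3))) = -38/(13*8/9) = -38/13*9/8 = -171/52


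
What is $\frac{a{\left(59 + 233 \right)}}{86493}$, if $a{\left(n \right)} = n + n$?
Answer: $\frac{584}{86493} \approx 0.006752$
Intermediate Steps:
$a{\left(n \right)} = 2 n$
$\frac{a{\left(59 + 233 \right)}}{86493} = \frac{2 \left(59 + 233\right)}{86493} = 2 \cdot 292 \cdot \frac{1}{86493} = 584 \cdot \frac{1}{86493} = \frac{584}{86493}$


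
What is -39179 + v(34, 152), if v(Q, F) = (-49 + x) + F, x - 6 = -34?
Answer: -39104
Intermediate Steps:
x = -28 (x = 6 - 34 = -28)
v(Q, F) = -77 + F (v(Q, F) = (-49 - 28) + F = -77 + F)
-39179 + v(34, 152) = -39179 + (-77 + 152) = -39179 + 75 = -39104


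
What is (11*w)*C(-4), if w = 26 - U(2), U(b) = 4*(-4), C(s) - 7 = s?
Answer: 1386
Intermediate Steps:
C(s) = 7 + s
U(b) = -16
w = 42 (w = 26 - 1*(-16) = 26 + 16 = 42)
(11*w)*C(-4) = (11*42)*(7 - 4) = 462*3 = 1386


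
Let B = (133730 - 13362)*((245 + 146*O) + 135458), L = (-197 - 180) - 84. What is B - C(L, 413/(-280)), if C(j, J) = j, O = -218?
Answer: 12503226461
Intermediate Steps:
L = -461 (L = -377 - 84 = -461)
B = 12503226000 (B = (133730 - 13362)*((245 + 146*(-218)) + 135458) = 120368*((245 - 31828) + 135458) = 120368*(-31583 + 135458) = 120368*103875 = 12503226000)
B - C(L, 413/(-280)) = 12503226000 - 1*(-461) = 12503226000 + 461 = 12503226461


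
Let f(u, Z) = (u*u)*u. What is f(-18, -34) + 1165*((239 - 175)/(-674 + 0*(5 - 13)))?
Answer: -2002664/337 ≈ -5942.6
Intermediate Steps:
f(u, Z) = u³ (f(u, Z) = u²*u = u³)
f(-18, -34) + 1165*((239 - 175)/(-674 + 0*(5 - 13))) = (-18)³ + 1165*((239 - 175)/(-674 + 0*(5 - 13))) = -5832 + 1165*(64/(-674 + 0*(-8))) = -5832 + 1165*(64/(-674 + 0)) = -5832 + 1165*(64/(-674)) = -5832 + 1165*(64*(-1/674)) = -5832 + 1165*(-32/337) = -5832 - 37280/337 = -2002664/337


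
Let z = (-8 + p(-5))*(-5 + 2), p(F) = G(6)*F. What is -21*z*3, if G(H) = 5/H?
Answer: -4599/2 ≈ -2299.5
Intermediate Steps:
p(F) = 5*F/6 (p(F) = (5/6)*F = (5*(⅙))*F = 5*F/6)
z = 73/2 (z = (-8 + (⅚)*(-5))*(-5 + 2) = (-8 - 25/6)*(-3) = -73/6*(-3) = 73/2 ≈ 36.500)
-21*z*3 = -21*73/2*3 = -1533/2*3 = -4599/2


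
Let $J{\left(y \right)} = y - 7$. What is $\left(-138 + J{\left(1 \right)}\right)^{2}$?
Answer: $20736$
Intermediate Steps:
$J{\left(y \right)} = -7 + y$ ($J{\left(y \right)} = y - 7 = -7 + y$)
$\left(-138 + J{\left(1 \right)}\right)^{2} = \left(-138 + \left(-7 + 1\right)\right)^{2} = \left(-138 - 6\right)^{2} = \left(-144\right)^{2} = 20736$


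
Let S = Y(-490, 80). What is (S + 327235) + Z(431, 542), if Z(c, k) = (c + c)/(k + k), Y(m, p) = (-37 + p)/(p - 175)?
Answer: 16849347789/51490 ≈ 3.2724e+5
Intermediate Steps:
Y(m, p) = (-37 + p)/(-175 + p)
Z(c, k) = c/k (Z(c, k) = (2*c)/((2*k)) = (2*c)*(1/(2*k)) = c/k)
S = -43/95 (S = (-37 + 80)/(-175 + 80) = 43/(-95) = -1/95*43 = -43/95 ≈ -0.45263)
(S + 327235) + Z(431, 542) = (-43/95 + 327235) + 431/542 = 31087282/95 + 431*(1/542) = 31087282/95 + 431/542 = 16849347789/51490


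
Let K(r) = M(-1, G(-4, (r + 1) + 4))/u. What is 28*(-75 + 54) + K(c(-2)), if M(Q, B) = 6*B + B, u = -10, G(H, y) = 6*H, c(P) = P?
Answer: -2856/5 ≈ -571.20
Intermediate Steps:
M(Q, B) = 7*B
K(r) = 84/5 (K(r) = (7*(6*(-4)))/(-10) = (7*(-24))*(-⅒) = -168*(-⅒) = 84/5)
28*(-75 + 54) + K(c(-2)) = 28*(-75 + 54) + 84/5 = 28*(-21) + 84/5 = -588 + 84/5 = -2856/5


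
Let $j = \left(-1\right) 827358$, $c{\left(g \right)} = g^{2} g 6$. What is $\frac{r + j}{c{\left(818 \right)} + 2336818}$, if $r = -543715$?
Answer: $- \frac{1371073}{3286397410} \approx -0.0004172$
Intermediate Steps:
$c{\left(g \right)} = 6 g^{3}$ ($c{\left(g \right)} = g^{3} \cdot 6 = 6 g^{3}$)
$j = -827358$
$\frac{r + j}{c{\left(818 \right)} + 2336818} = \frac{-543715 - 827358}{6 \cdot 818^{3} + 2336818} = - \frac{1371073}{6 \cdot 547343432 + 2336818} = - \frac{1371073}{3284060592 + 2336818} = - \frac{1371073}{3286397410}$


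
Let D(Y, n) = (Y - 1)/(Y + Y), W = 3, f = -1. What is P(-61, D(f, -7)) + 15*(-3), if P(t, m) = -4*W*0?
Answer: -45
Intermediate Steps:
D(Y, n) = (-1 + Y)/(2*Y) (D(Y, n) = (-1 + Y)/((2*Y)) = (-1 + Y)*(1/(2*Y)) = (-1 + Y)/(2*Y))
P(t, m) = 0 (P(t, m) = -4*3*0 = -12*0 = 0)
P(-61, D(f, -7)) + 15*(-3) = 0 + 15*(-3) = 0 - 45 = -45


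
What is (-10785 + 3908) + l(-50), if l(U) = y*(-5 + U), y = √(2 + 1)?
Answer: -6877 - 55*√3 ≈ -6972.3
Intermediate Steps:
y = √3 ≈ 1.7320
l(U) = √3*(-5 + U)
(-10785 + 3908) + l(-50) = (-10785 + 3908) + √3*(-5 - 50) = -6877 + √3*(-55) = -6877 - 55*√3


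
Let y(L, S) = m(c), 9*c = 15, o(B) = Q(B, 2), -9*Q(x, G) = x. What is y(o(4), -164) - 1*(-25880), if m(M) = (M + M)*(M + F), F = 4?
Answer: 233090/9 ≈ 25899.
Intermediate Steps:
Q(x, G) = -x/9
o(B) = -B/9
c = 5/3 (c = (1/9)*15 = 5/3 ≈ 1.6667)
m(M) = 2*M*(4 + M) (m(M) = (M + M)*(M + 4) = (2*M)*(4 + M) = 2*M*(4 + M))
y(L, S) = 170/9 (y(L, S) = 2*(5/3)*(4 + 5/3) = 2*(5/3)*(17/3) = 170/9)
y(o(4), -164) - 1*(-25880) = 170/9 - 1*(-25880) = 170/9 + 25880 = 233090/9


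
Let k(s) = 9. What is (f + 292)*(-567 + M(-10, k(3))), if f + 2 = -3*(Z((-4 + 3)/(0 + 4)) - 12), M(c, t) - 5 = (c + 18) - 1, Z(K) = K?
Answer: -725385/4 ≈ -1.8135e+5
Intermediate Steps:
M(c, t) = 22 + c (M(c, t) = 5 + ((c + 18) - 1) = 5 + ((18 + c) - 1) = 5 + (17 + c) = 22 + c)
f = 139/4 (f = -2 - 3*((-4 + 3)/(0 + 4) - 12) = -2 - 3*(-1/4 - 12) = -2 - 3*(-1*¼ - 12) = -2 - 3*(-¼ - 12) = -2 - 3*(-49/4) = -2 + 147/4 = 139/4 ≈ 34.750)
(f + 292)*(-567 + M(-10, k(3))) = (139/4 + 292)*(-567 + (22 - 10)) = 1307*(-567 + 12)/4 = (1307/4)*(-555) = -725385/4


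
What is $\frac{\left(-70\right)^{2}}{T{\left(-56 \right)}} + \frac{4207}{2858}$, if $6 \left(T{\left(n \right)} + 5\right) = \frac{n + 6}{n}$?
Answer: $- \frac{469855379}{465854} \approx -1008.6$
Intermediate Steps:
$T{\left(n \right)} = -5 + \frac{6 + n}{6 n}$ ($T{\left(n \right)} = -5 + \frac{\left(n + 6\right) \frac{1}{n}}{6} = -5 + \frac{\left(6 + n\right) \frac{1}{n}}{6} = -5 + \frac{\frac{1}{n} \left(6 + n\right)}{6} = -5 + \frac{6 + n}{6 n}$)
$\frac{\left(-70\right)^{2}}{T{\left(-56 \right)}} + \frac{4207}{2858} = \frac{\left(-70\right)^{2}}{- \frac{29}{6} + \frac{1}{-56}} + \frac{4207}{2858} = \frac{4900}{- \frac{29}{6} - \frac{1}{56}} + 4207 \cdot \frac{1}{2858} = \frac{4900}{- \frac{815}{168}} + \frac{4207}{2858} = 4900 \left(- \frac{168}{815}\right) + \frac{4207}{2858} = - \frac{164640}{163} + \frac{4207}{2858} = - \frac{469855379}{465854}$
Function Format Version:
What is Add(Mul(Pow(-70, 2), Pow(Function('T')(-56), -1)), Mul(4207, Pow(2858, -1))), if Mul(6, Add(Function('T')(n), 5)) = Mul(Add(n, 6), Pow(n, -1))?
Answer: Rational(-469855379, 465854) ≈ -1008.6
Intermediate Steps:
Function('T')(n) = Add(-5, Mul(Rational(1, 6), Pow(n, -1), Add(6, n))) (Function('T')(n) = Add(-5, Mul(Rational(1, 6), Mul(Add(n, 6), Pow(n, -1)))) = Add(-5, Mul(Rational(1, 6), Mul(Add(6, n), Pow(n, -1)))) = Add(-5, Mul(Rational(1, 6), Mul(Pow(n, -1), Add(6, n)))) = Add(-5, Mul(Rational(1, 6), Pow(n, -1), Add(6, n))))
Add(Mul(Pow(-70, 2), Pow(Function('T')(-56), -1)), Mul(4207, Pow(2858, -1))) = Add(Mul(Pow(-70, 2), Pow(Add(Rational(-29, 6), Pow(-56, -1)), -1)), Mul(4207, Pow(2858, -1))) = Add(Mul(4900, Pow(Add(Rational(-29, 6), Rational(-1, 56)), -1)), Mul(4207, Rational(1, 2858))) = Add(Mul(4900, Pow(Rational(-815, 168), -1)), Rational(4207, 2858)) = Add(Mul(4900, Rational(-168, 815)), Rational(4207, 2858)) = Add(Rational(-164640, 163), Rational(4207, 2858)) = Rational(-469855379, 465854)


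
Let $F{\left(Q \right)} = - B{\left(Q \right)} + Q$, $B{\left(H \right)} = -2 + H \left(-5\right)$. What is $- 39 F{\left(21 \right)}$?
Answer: $-4992$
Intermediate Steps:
$B{\left(H \right)} = -2 - 5 H$
$F{\left(Q \right)} = 2 + 6 Q$ ($F{\left(Q \right)} = - (-2 - 5 Q) + Q = \left(2 + 5 Q\right) + Q = 2 + 6 Q$)
$- 39 F{\left(21 \right)} = - 39 \left(2 + 6 \cdot 21\right) = - 39 \left(2 + 126\right) = \left(-39\right) 128 = -4992$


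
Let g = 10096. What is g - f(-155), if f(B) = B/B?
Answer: 10095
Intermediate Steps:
f(B) = 1
g - f(-155) = 10096 - 1*1 = 10096 - 1 = 10095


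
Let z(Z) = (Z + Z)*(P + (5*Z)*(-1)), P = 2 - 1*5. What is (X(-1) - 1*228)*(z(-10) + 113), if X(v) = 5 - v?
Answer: 183594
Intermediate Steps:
P = -3 (P = 2 - 5 = -3)
z(Z) = 2*Z*(-3 - 5*Z) (z(Z) = (Z + Z)*(-3 + (5*Z)*(-1)) = (2*Z)*(-3 - 5*Z) = 2*Z*(-3 - 5*Z))
(X(-1) - 1*228)*(z(-10) + 113) = ((5 - 1*(-1)) - 1*228)*(-2*(-10)*(3 + 5*(-10)) + 113) = ((5 + 1) - 228)*(-2*(-10)*(3 - 50) + 113) = (6 - 228)*(-2*(-10)*(-47) + 113) = -222*(-940 + 113) = -222*(-827) = 183594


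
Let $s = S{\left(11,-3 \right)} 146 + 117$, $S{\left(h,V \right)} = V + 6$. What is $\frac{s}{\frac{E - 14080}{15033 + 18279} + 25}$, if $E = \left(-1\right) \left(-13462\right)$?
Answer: $\frac{3081360}{138697} \approx 22.216$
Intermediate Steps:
$S{\left(h,V \right)} = 6 + V$
$E = 13462$
$s = 555$ ($s = \left(6 - 3\right) 146 + 117 = 3 \cdot 146 + 117 = 438 + 117 = 555$)
$\frac{s}{\frac{E - 14080}{15033 + 18279} + 25} = \frac{555}{\frac{13462 - 14080}{15033 + 18279} + 25} = \frac{555}{- \frac{618}{33312} + 25} = \frac{555}{\left(-618\right) \frac{1}{33312} + 25} = \frac{555}{- \frac{103}{5552} + 25} = \frac{555}{\frac{138697}{5552}} = 555 \cdot \frac{5552}{138697} = \frac{3081360}{138697}$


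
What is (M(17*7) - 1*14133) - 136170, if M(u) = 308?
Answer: -149995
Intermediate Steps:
(M(17*7) - 1*14133) - 136170 = (308 - 1*14133) - 136170 = (308 - 14133) - 136170 = -13825 - 136170 = -149995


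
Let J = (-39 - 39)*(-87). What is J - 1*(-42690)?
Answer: 49476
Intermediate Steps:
J = 6786 (J = -78*(-87) = 6786)
J - 1*(-42690) = 6786 - 1*(-42690) = 6786 + 42690 = 49476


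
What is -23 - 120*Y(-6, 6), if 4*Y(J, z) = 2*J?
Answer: 337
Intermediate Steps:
Y(J, z) = J/2 (Y(J, z) = (2*J)/4 = J/2)
-23 - 120*Y(-6, 6) = -23 - 60*(-6) = -23 - 120*(-3) = -23 + 360 = 337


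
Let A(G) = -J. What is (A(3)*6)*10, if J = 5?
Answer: -300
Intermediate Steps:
A(G) = -5 (A(G) = -1*5 = -5)
(A(3)*6)*10 = -5*6*10 = -30*10 = -300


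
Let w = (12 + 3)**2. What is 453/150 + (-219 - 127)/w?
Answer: 667/450 ≈ 1.4822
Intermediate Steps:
w = 225 (w = 15**2 = 225)
453/150 + (-219 - 127)/w = 453/150 + (-219 - 127)/225 = 453*(1/150) - 346*1/225 = 151/50 - 346/225 = 667/450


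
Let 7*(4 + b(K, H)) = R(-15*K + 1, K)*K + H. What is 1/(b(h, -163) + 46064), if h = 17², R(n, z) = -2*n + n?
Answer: 1/224969 ≈ 4.4451e-6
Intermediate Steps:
R(n, z) = -n
h = 289
b(K, H) = -4 + H/7 + K*(-1 + 15*K)/7 (b(K, H) = -4 + ((-(-15*K + 1))*K + H)/7 = -4 + ((-(1 - 15*K))*K + H)/7 = -4 + ((-1 + 15*K)*K + H)/7 = -4 + (K*(-1 + 15*K) + H)/7 = -4 + (H + K*(-1 + 15*K))/7 = -4 + (H/7 + K*(-1 + 15*K)/7) = -4 + H/7 + K*(-1 + 15*K)/7)
1/(b(h, -163) + 46064) = 1/((-4 + (⅐)*(-163) + (⅐)*289*(-1 + 15*289)) + 46064) = 1/((-4 - 163/7 + (⅐)*289*(-1 + 4335)) + 46064) = 1/((-4 - 163/7 + (⅐)*289*4334) + 46064) = 1/((-4 - 163/7 + 1252526/7) + 46064) = 1/(178905 + 46064) = 1/224969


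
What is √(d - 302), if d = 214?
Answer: 2*I*√22 ≈ 9.3808*I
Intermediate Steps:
√(d - 302) = √(214 - 302) = √(-88) = 2*I*√22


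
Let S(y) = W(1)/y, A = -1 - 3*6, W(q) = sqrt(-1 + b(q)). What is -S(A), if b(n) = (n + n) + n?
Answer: sqrt(2)/19 ≈ 0.074432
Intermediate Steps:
b(n) = 3*n (b(n) = 2*n + n = 3*n)
W(q) = sqrt(-1 + 3*q)
A = -19 (A = -1 - 18 = -19)
S(y) = sqrt(2)/y (S(y) = sqrt(-1 + 3*1)/y = sqrt(-1 + 3)/y = sqrt(2)/y)
-S(A) = -sqrt(2)/(-19) = -sqrt(2)*(-1)/19 = -(-1)*sqrt(2)/19 = sqrt(2)/19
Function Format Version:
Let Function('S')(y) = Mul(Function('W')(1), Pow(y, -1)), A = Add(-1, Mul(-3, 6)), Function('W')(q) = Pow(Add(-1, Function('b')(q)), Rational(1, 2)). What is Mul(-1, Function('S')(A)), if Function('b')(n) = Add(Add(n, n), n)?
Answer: Mul(Rational(1, 19), Pow(2, Rational(1, 2))) ≈ 0.074432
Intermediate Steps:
Function('b')(n) = Mul(3, n) (Function('b')(n) = Add(Mul(2, n), n) = Mul(3, n))
Function('W')(q) = Pow(Add(-1, Mul(3, q)), Rational(1, 2))
A = -19 (A = Add(-1, -18) = -19)
Function('S')(y) = Mul(Pow(2, Rational(1, 2)), Pow(y, -1)) (Function('S')(y) = Mul(Pow(Add(-1, Mul(3, 1)), Rational(1, 2)), Pow(y, -1)) = Mul(Pow(Add(-1, 3), Rational(1, 2)), Pow(y, -1)) = Mul(Pow(2, Rational(1, 2)), Pow(y, -1)))
Mul(-1, Function('S')(A)) = Mul(-1, Mul(Pow(2, Rational(1, 2)), Pow(-19, -1))) = Mul(-1, Mul(Pow(2, Rational(1, 2)), Rational(-1, 19))) = Mul(-1, Mul(Rational(-1, 19), Pow(2, Rational(1, 2)))) = Mul(Rational(1, 19), Pow(2, Rational(1, 2)))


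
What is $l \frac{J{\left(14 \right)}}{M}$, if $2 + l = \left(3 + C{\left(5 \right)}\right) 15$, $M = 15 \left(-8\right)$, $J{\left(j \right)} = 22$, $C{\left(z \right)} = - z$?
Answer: $\frac{88}{15} \approx 5.8667$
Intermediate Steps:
$M = -120$
$l = -32$ ($l = -2 + \left(3 - 5\right) 15 = -2 - 30 = -32$)
$l \frac{J{\left(14 \right)}}{M} = - 32 \frac{22}{-120} = - 32 \cdot 22 \left(- \frac{1}{120}\right) = \left(-32\right) \left(- \frac{11}{60}\right) = \frac{88}{15}$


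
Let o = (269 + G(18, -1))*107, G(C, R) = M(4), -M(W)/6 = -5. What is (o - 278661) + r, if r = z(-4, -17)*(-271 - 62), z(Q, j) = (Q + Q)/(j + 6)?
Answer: -2716012/11 ≈ -2.4691e+5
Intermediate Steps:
z(Q, j) = 2*Q/(6 + j) (z(Q, j) = (2*Q)/(6 + j) = 2*Q/(6 + j))
M(W) = 30 (M(W) = -6*(-5) = 30)
G(C, R) = 30
r = -2664/11 (r = (2*(-4)/(6 - 17))*(-271 - 62) = (2*(-4)/(-11))*(-333) = (2*(-4)*(-1/11))*(-333) = (8/11)*(-333) = -2664/11 ≈ -242.18)
o = 31993 (o = (269 + 30)*107 = 299*107 = 31993)
(o - 278661) + r = (31993 - 278661) - 2664/11 = -246668 - 2664/11 = -2716012/11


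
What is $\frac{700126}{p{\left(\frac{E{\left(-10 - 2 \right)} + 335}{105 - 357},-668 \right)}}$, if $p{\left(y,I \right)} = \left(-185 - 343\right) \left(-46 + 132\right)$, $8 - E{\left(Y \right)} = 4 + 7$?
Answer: $- \frac{8141}{528} \approx -15.419$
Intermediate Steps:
$E{\left(Y \right)} = -3$ ($E{\left(Y \right)} = 8 - \left(4 + 7\right) = 8 - 11 = -3$)
$p{\left(y,I \right)} = -45408$ ($p{\left(y,I \right)} = \left(-528\right) 86 = -45408$)
$\frac{700126}{p{\left(\frac{E{\left(-10 - 2 \right)} + 335}{105 - 357},-668 \right)}} = \frac{700126}{-45408} = 700126 \left(- \frac{1}{45408}\right) = - \frac{8141}{528}$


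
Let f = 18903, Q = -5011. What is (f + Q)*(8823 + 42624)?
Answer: 714701724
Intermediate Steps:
(f + Q)*(8823 + 42624) = (18903 - 5011)*(8823 + 42624) = 13892*51447 = 714701724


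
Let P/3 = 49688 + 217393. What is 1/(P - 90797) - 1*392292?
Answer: -278702282231/710446 ≈ -3.9229e+5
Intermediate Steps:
P = 801243 (P = 3*(49688 + 217393) = 3*267081 = 801243)
1/(P - 90797) - 1*392292 = 1/(801243 - 90797) - 1*392292 = 1/710446 - 392292 = -278702282231/710446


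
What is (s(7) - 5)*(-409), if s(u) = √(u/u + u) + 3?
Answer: 818 - 818*√2 ≈ -338.83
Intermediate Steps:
s(u) = 3 + √(1 + u) (s(u) = √(1 + u) + 3 = 3 + √(1 + u))
(s(7) - 5)*(-409) = ((3 + √(1 + 7)) - 5)*(-409) = ((3 + √8) - 5)*(-409) = ((3 + 2*√2) - 5)*(-409) = (-2 + 2*√2)*(-409) = 818 - 818*√2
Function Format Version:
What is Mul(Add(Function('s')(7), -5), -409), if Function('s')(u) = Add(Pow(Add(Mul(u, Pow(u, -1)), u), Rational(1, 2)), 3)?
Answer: Add(818, Mul(-818, Pow(2, Rational(1, 2)))) ≈ -338.83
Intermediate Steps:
Function('s')(u) = Add(3, Pow(Add(1, u), Rational(1, 2))) (Function('s')(u) = Add(Pow(Add(1, u), Rational(1, 2)), 3) = Add(3, Pow(Add(1, u), Rational(1, 2))))
Mul(Add(Function('s')(7), -5), -409) = Mul(Add(Add(3, Pow(Add(1, 7), Rational(1, 2))), -5), -409) = Mul(Add(Add(3, Pow(8, Rational(1, 2))), -5), -409) = Mul(Add(Add(3, Mul(2, Pow(2, Rational(1, 2)))), -5), -409) = Mul(Add(-2, Mul(2, Pow(2, Rational(1, 2)))), -409) = Add(818, Mul(-818, Pow(2, Rational(1, 2))))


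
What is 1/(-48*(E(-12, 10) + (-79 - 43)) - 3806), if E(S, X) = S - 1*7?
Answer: 1/2962 ≈ 0.00033761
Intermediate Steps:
E(S, X) = -7 + S (E(S, X) = S - 7 = -7 + S)
1/(-48*(E(-12, 10) + (-79 - 43)) - 3806) = 1/(-48*((-7 - 12) + (-79 - 43)) - 3806) = 1/(-48*(-19 - 122) - 3806) = 1/(-48*(-141) - 3806) = 1/(6768 - 3806) = 1/2962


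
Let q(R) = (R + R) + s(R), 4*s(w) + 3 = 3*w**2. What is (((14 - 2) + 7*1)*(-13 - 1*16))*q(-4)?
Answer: -7163/4 ≈ -1790.8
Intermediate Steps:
s(w) = -3/4 + 3*w**2/4 (s(w) = -3/4 + (3*w**2)/4 = -3/4 + 3*w**2/4)
q(R) = -3/4 + 2*R + 3*R**2/4 (q(R) = (R + R) + (-3/4 + 3*R**2/4) = 2*R + (-3/4 + 3*R**2/4) = -3/4 + 2*R + 3*R**2/4)
(((14 - 2) + 7*1)*(-13 - 1*16))*q(-4) = (((14 - 2) + 7*1)*(-13 - 1*16))*(-3/4 + 2*(-4) + (3/4)*(-4)**2) = ((12 + 7)*(-13 - 16))*(-3/4 - 8 + (3/4)*16) = (19*(-29))*(-3/4 - 8 + 12) = -551*13/4 = -7163/4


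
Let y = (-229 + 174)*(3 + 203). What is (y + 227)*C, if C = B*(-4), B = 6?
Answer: 266472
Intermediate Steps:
C = -24 (C = 6*(-4) = -24)
y = -11330 (y = -55*206 = -11330)
(y + 227)*C = (-11330 + 227)*(-24) = -11103*(-24) = 266472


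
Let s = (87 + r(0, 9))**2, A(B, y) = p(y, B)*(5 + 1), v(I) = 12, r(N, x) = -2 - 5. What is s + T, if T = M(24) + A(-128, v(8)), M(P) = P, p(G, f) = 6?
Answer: 6460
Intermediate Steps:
r(N, x) = -7
A(B, y) = 36 (A(B, y) = 6*(5 + 1) = 6*6 = 36)
s = 6400 (s = (87 - 7)**2 = 80**2 = 6400)
T = 60 (T = 24 + 36 = 60)
s + T = 6400 + 60 = 6460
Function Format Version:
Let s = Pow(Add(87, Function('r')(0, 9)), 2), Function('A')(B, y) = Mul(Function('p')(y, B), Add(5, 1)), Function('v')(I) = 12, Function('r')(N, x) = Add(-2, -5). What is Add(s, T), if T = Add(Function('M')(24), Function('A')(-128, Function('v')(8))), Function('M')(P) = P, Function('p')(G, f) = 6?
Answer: 6460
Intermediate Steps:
Function('r')(N, x) = -7
Function('A')(B, y) = 36 (Function('A')(B, y) = Mul(6, Add(5, 1)) = Mul(6, 6) = 36)
s = 6400 (s = Pow(Add(87, -7), 2) = Pow(80, 2) = 6400)
T = 60 (T = Add(24, 36) = 60)
Add(s, T) = Add(6400, 60) = 6460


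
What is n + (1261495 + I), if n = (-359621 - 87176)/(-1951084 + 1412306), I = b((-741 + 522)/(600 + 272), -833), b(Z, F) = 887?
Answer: 680144095993/538778 ≈ 1.2624e+6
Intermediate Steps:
I = 887
n = 446797/538778 (n = -446797/(-538778) = -446797*(-1/538778) = 446797/538778 ≈ 0.82928)
n + (1261495 + I) = 446797/538778 + (1261495 + 887) = 446797/538778 + 1262382 = 680144095993/538778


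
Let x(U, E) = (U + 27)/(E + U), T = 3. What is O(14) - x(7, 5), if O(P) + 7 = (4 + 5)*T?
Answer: 103/6 ≈ 17.167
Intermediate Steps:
O(P) = 20 (O(P) = -7 + (4 + 5)*3 = -7 + 9*3 = -7 + 27 = 20)
x(U, E) = (27 + U)/(E + U)
O(14) - x(7, 5) = 20 - (27 + 7)/(5 + 7) = 20 - 34/12 = 20 - 1*17/6 = 20 - 17/6 = 103/6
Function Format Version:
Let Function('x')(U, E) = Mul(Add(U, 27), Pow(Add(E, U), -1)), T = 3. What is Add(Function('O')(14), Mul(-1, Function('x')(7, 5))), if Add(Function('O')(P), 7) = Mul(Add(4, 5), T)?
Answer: Rational(103, 6) ≈ 17.167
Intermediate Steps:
Function('O')(P) = 20 (Function('O')(P) = Add(-7, Mul(Add(4, 5), 3)) = Add(-7, Mul(9, 3)) = Add(-7, 27) = 20)
Function('x')(U, E) = Mul(Pow(Add(E, U), -1), Add(27, U)) (Function('x')(U, E) = Mul(Add(27, U), Pow(Add(E, U), -1)) = Mul(Pow(Add(E, U), -1), Add(27, U)))
Add(Function('O')(14), Mul(-1, Function('x')(7, 5))) = Add(20, Mul(-1, Mul(Pow(Add(5, 7), -1), Add(27, 7)))) = Add(20, Mul(-1, Mul(Pow(12, -1), 34))) = Add(20, Mul(-1, Mul(Rational(1, 12), 34))) = Add(20, Mul(-1, Rational(17, 6))) = Add(20, Rational(-17, 6)) = Rational(103, 6)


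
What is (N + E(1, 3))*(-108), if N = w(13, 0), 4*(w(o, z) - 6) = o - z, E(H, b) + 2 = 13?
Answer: -2187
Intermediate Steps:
E(H, b) = 11 (E(H, b) = -2 + 13 = 11)
w(o, z) = 6 - z/4 + o/4 (w(o, z) = 6 + (o - z)/4 = 6 + (-z/4 + o/4) = 6 - z/4 + o/4)
N = 37/4 (N = 6 - 1/4*0 + (1/4)*13 = 6 + 0 + 13/4 = 37/4 ≈ 9.2500)
(N + E(1, 3))*(-108) = (37/4 + 11)*(-108) = (81/4)*(-108) = -2187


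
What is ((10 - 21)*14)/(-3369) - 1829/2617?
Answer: -5758883/8816673 ≈ -0.65318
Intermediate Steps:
((10 - 21)*14)/(-3369) - 1829/2617 = -11*14*(-1/3369) - 1829*1/2617 = -154*(-1/3369) - 1829/2617 = 154/3369 - 1829/2617 = -5758883/8816673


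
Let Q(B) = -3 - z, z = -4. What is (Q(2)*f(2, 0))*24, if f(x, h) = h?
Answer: 0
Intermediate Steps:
Q(B) = 1 (Q(B) = -3 - 1*(-4) = -3 + 4 = 1)
(Q(2)*f(2, 0))*24 = (1*0)*24 = 0*24 = 0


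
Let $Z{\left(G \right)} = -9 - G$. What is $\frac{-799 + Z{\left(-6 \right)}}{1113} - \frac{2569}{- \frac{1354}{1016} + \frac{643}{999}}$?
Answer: $\frac{1450789910566}{389192727} \approx 3727.7$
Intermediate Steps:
$\frac{-799 + Z{\left(-6 \right)}}{1113} - \frac{2569}{- \frac{1354}{1016} + \frac{643}{999}} = \frac{-799 - 3}{1113} - \frac{2569}{- \frac{1354}{1016} + \frac{643}{999}} = \left(-799 + \left(-9 + 6\right)\right) \frac{1}{1113} - \frac{2569}{\left(-1354\right) \frac{1}{1016} + 643 \cdot \frac{1}{999}} = \left(-799 - 3\right) \frac{1}{1113} - \frac{2569}{- \frac{677}{508} + \frac{643}{999}} = \left(-802\right) \frac{1}{1113} - \frac{2569}{- \frac{349679}{507492}} = - \frac{802}{1113} - - \frac{1303746948}{349679} = - \frac{802}{1113} + \frac{1303746948}{349679} = \frac{1450789910566}{389192727}$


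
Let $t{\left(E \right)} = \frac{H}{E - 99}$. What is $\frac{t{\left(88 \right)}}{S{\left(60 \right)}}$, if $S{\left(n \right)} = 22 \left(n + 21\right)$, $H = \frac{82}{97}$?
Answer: $- \frac{41}{950697} \approx -4.3126 \cdot 10^{-5}$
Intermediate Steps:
$H = \frac{82}{97}$ ($H = 82 \cdot \frac{1}{97} = \frac{82}{97} \approx 0.84536$)
$S{\left(n \right)} = 462 + 22 n$ ($S{\left(n \right)} = 22 \left(21 + n\right) = 462 + 22 n$)
$t{\left(E \right)} = \frac{82}{97 \left(-99 + E\right)}$ ($t{\left(E \right)} = \frac{82}{97 \left(E - 99\right)} = \frac{82}{97 \left(-99 + E\right)}$)
$\frac{t{\left(88 \right)}}{S{\left(60 \right)}} = \frac{\frac{82}{97} \frac{1}{-99 + 88}}{462 + 22 \cdot 60} = \frac{\frac{82}{97} \frac{1}{-11}}{462 + 1320} = \frac{\frac{82}{97} \left(- \frac{1}{11}\right)}{1782} = \left(- \frac{82}{1067}\right) \frac{1}{1782} = - \frac{41}{950697}$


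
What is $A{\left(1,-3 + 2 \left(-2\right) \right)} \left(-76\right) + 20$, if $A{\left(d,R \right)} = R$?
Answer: $552$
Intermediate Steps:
$A{\left(1,-3 + 2 \left(-2\right) \right)} \left(-76\right) + 20 = \left(-3 + 2 \left(-2\right)\right) \left(-76\right) + 20 = \left(-3 - 4\right) \left(-76\right) + 20 = \left(-7\right) \left(-76\right) + 20 = 532 + 20 = 552$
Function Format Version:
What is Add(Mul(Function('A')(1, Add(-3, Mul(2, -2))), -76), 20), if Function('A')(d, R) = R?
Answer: 552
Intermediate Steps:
Add(Mul(Function('A')(1, Add(-3, Mul(2, -2))), -76), 20) = Add(Mul(Add(-3, Mul(2, -2)), -76), 20) = Add(Mul(Add(-3, -4), -76), 20) = Add(Mul(-7, -76), 20) = Add(532, 20) = 552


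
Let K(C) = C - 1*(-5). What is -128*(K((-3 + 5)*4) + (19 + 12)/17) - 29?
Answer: -32749/17 ≈ -1926.4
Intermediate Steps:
K(C) = 5 + C (K(C) = C + 5 = 5 + C)
-128*(K((-3 + 5)*4) + (19 + 12)/17) - 29 = -128*((5 + (-3 + 5)*4) + (19 + 12)/17) - 29 = -128*((5 + 2*4) + 31*(1/17)) - 29 = -128*((5 + 8) + 31/17) - 29 = -128*(13 + 31/17) - 29 = -128*252/17 - 29 = -32256/17 - 29 = -32749/17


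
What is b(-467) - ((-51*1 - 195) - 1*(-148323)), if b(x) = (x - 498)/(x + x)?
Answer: -138302953/934 ≈ -1.4808e+5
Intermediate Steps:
b(x) = (-498 + x)/(2*x) (b(x) = (-498 + x)/((2*x)) = (-498 + x)*(1/(2*x)) = (-498 + x)/(2*x))
b(-467) - ((-51*1 - 195) - 1*(-148323)) = (½)*(-498 - 467)/(-467) - ((-51*1 - 195) - 1*(-148323)) = (½)*(-1/467)*(-965) - ((-51 - 195) + 148323) = 965/934 - (-246 + 148323) = 965/934 - 1*148077 = 965/934 - 148077 = -138302953/934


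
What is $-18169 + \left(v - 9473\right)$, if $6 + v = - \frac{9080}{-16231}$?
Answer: $- \frac{448745608}{16231} \approx -27647.0$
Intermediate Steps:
$v = - \frac{88306}{16231}$ ($v = -6 - \frac{9080}{-16231} = -6 - - \frac{9080}{16231} = -6 + \frac{9080}{16231} = - \frac{88306}{16231} \approx -5.4406$)
$-18169 + \left(v - 9473\right) = -18169 - \frac{153844569}{16231} = - \frac{448745608}{16231}$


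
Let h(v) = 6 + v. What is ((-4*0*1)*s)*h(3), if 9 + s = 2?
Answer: 0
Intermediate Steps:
s = -7 (s = -9 + 2 = -7)
((-4*0*1)*s)*h(3) = ((-4*0*1)*(-7))*(6 + 3) = ((0*1)*(-7))*9 = (0*(-7))*9 = 0*9 = 0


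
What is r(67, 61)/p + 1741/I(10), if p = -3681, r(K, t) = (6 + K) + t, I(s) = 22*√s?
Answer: -134/3681 + 1741*√10/220 ≈ 24.989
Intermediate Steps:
r(K, t) = 6 + K + t
r(67, 61)/p + 1741/I(10) = (6 + 67 + 61)/(-3681) + 1741/((22*√10)) = 134*(-1/3681) + 1741*(√10/220) = -134/3681 + 1741*√10/220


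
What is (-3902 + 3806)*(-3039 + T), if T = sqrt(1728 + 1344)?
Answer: 291744 - 3072*sqrt(3) ≈ 2.8642e+5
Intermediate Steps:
T = 32*sqrt(3) (T = sqrt(3072) = 32*sqrt(3) ≈ 55.426)
(-3902 + 3806)*(-3039 + T) = (-3902 + 3806)*(-3039 + 32*sqrt(3)) = -96*(-3039 + 32*sqrt(3)) = 291744 - 3072*sqrt(3)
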